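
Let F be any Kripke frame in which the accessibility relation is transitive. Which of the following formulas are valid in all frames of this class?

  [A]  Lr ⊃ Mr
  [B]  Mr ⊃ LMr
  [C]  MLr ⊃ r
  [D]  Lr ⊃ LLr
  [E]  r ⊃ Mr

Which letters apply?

D

(A) Lr ⊃ Mr is axiom D, which corresponds to seriality. Such an R need not be serial — not valid.
(B) Mr ⊃ LMr (axiom 5) characterises the euclidean frames. Such an R need not be euclidean — not valid.
(C) MLr ⊃ r (the dual of axiom B) characterises the symmetric frames. Such an R need not be symmetric — not valid.
(D) Lr ⊃ LLr (axiom 4) characterises the transitive frames. Every such R is transitive — valid.
(E) r ⊃ Mr (the dual of axiom T) characterises the reflexive frames. Such an R need not be reflexive — not valid.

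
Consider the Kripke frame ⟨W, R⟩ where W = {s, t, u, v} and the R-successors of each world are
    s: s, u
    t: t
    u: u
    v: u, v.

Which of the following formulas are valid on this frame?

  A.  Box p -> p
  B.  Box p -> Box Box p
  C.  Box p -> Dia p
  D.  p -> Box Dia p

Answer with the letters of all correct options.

R is reflexive: each world relates to itself.
R is not symmetric: s R u but not u R s.
R is transitive: R is closed under composition.
R is serial: every world has an R-successor.
(A) axiom T: valid iff R is reflexive. R is reflexive — valid.
(B) Box p -> Box Box p (axiom 4) characterises the transitive frames. R is transitive — valid.
(C) Box p -> Dia p (axiom D) characterises the serial frames. R is serial — valid.
(D) axiom B: valid iff R is symmetric. R is not symmetric — not valid.

A, B, C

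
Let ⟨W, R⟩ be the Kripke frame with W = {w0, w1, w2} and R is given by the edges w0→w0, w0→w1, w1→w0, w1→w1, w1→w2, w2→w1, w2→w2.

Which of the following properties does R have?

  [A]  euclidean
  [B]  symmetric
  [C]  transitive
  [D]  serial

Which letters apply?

(A) not euclidean: w1 R w0 and w1 R w2 but not w0 R w2.
(B) symmetric: every R-edge is matched by its reverse.
(C) not transitive: w0 R w1 and w1 R w2 but not w0 R w2.
(D) serial: every world has an R-successor.

B, D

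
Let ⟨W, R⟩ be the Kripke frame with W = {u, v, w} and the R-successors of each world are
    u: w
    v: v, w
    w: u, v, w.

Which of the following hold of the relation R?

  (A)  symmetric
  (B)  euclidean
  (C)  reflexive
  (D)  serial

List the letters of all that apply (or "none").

(A) symmetric: every R-edge is matched by its reverse.
(B) not euclidean: w R u and w R v but not u R v.
(C) not reflexive: not u R u.
(D) serial: every world has an R-successor.

A, D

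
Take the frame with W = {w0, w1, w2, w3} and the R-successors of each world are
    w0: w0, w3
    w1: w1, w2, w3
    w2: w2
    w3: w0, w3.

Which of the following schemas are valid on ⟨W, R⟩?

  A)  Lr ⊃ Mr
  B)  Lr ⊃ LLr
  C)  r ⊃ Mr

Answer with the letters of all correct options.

A, C

R is reflexive: each world relates to itself.
R is not transitive: w1 R w3 and w3 R w0 but not w1 R w0.
R is serial: every world has an R-successor.
(A) Lr ⊃ Mr (axiom D) characterises the serial frames. R is serial — valid.
(B) Lr ⊃ LLr is axiom 4; it is valid on a frame exactly when R is transitive. R is not transitive, so not valid.
(C) the dual of axiom T: valid iff R is reflexive. R is reflexive — valid.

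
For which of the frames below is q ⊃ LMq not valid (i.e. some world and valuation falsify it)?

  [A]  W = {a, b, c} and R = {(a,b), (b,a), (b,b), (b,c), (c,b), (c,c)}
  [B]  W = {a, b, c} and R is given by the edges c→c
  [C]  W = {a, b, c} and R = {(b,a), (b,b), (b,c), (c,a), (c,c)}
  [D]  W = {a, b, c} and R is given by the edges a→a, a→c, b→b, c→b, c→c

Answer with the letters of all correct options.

The schema q ⊃ LMq is axiom B; it is valid on a frame iff R is symmetric.
(A) R is symmetric (every R-edge is matched by its reverse), so the schema is valid here.
(B) R is symmetric (every R-edge is matched by its reverse), so the schema is valid here.
(C) R is not symmetric (b R a but not a R b), so the schema fails here.
(D) R is not symmetric (a R c but not c R a), so the schema fails here.

C, D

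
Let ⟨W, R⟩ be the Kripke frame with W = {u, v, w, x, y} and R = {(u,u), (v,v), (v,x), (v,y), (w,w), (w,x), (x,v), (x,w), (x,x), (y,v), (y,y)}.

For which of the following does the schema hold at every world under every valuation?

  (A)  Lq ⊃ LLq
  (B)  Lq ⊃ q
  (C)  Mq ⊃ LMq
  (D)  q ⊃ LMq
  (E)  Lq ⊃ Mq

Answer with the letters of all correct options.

B, D, E

R is reflexive: each world relates to itself.
R is symmetric: every R-edge is matched by its reverse.
R is not transitive: v R x and x R w but not v R w.
R is not euclidean: v R x and v R y but not x R y.
R is serial: every world has an R-successor.
(A) axiom 4: valid iff R is transitive. R is not transitive — not valid.
(B) axiom T: valid iff R is reflexive. R is reflexive — valid.
(C) Mq ⊃ LMq is axiom 5, which corresponds to the euclidean property. R is not euclidean — not valid.
(D) q ⊃ LMq is axiom B, which corresponds to symmetry. R is symmetric — valid.
(E) Lq ⊃ Mq (axiom D) characterises the serial frames. R is serial — valid.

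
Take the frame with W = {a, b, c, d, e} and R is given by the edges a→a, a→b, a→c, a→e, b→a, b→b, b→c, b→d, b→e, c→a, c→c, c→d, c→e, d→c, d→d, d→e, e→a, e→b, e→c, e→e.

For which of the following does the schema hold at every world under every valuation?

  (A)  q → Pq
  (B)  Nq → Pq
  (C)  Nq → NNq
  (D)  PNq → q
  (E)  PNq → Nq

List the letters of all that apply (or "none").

A, B

R is reflexive: each world relates to itself.
R is not symmetric: b R c but not c R b.
R is not transitive: a R b and b R d but not a R d.
R is not euclidean: a R c and a R b but not c R b.
R is serial: every world has an R-successor.
(A) q → Pq is the dual of axiom T, which corresponds to reflexivity. R is reflexive — valid.
(B) axiom D: valid iff R is serial. R is serial — valid.
(C) Nq → NNq (axiom 4) characterises the transitive frames. R is not transitive — not valid.
(D) PNq → q is the dual of axiom B, which corresponds to symmetry. R is not symmetric — not valid.
(E) PNq → Nq is the dual of axiom 5, which corresponds to the euclidean property. R is not euclidean — not valid.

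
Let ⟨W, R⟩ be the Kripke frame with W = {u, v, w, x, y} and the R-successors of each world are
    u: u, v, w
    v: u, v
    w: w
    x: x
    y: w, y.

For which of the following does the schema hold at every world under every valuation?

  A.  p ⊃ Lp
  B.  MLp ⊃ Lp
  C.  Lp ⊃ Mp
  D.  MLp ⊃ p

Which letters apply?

R is not symmetric: u R w but not w R u.
R is not euclidean: u R v and u R w but not v R w.
R is serial: every world has an R-successor.
R is not a subset of the identity: u R v with u ≠ v.
(A) p ⊃ Lp is valid only on frames where every R-edge is a self-loop. Here R ⊄ identity — not valid.
(B) MLp ⊃ Lp is the dual of axiom 5; it is valid on a frame exactly when R is euclidean. R is not euclidean, so not valid.
(C) axiom D: valid iff R is serial. R is serial — valid.
(D) MLp ⊃ p is the dual of axiom B, which corresponds to symmetry. R is not symmetric — not valid.

C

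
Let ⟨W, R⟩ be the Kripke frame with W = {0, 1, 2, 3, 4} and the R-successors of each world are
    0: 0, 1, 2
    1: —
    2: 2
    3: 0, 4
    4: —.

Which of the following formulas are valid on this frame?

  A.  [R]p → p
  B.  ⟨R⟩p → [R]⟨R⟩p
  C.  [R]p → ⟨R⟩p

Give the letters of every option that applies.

none

R is not reflexive: not 1 R 1.
R is not euclidean: 0 R 1 and 0 R 0 but not 1 R 0.
R is not serial: 1 has no R-successor.
(A) [R]p → p is axiom T, which corresponds to reflexivity. R is not reflexive — not valid.
(B) ⟨R⟩p → [R]⟨R⟩p (axiom 5) characterises the euclidean frames. R is not euclidean — not valid.
(C) [R]p → ⟨R⟩p (axiom D) characterises the serial frames. R is not serial — not valid.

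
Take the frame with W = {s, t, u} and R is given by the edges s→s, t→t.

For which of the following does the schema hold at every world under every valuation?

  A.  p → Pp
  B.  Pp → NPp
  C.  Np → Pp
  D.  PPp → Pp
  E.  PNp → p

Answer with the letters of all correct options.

R is not reflexive: not u R u.
R is symmetric: every R-edge is matched by its reverse.
R is transitive: R is closed under composition.
R is euclidean: any two R-successors of the same world are R-related.
R is not serial: u has no R-successor.
(A) the dual of axiom T: valid iff R is reflexive. R is not reflexive — not valid.
(B) Pp → NPp is axiom 5; it is valid on a frame exactly when R is euclidean. R is euclidean, so valid.
(C) Np → Pp is axiom D; it is valid on a frame exactly when R is serial. R is not serial, so not valid.
(D) the dual of axiom 4: valid iff R is transitive. R is transitive — valid.
(E) PNp → p (the dual of axiom B) characterises the symmetric frames. R is symmetric — valid.

B, D, E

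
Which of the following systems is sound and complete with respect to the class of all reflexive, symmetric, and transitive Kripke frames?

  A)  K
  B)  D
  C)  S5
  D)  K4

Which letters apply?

C

(A) K is determined by the class of arbitrary frames.
(B) D is determined by the class of serial frames.
(C) S5 is determined by exactly this class.
(D) K4 is determined by the class of transitive frames.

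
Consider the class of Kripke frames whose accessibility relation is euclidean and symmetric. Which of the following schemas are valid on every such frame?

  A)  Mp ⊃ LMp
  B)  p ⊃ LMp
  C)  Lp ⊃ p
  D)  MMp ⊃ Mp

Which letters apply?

A, B, D

A symmetric euclidean relation is transitive (uRv and vRw give vRu by symmetry, then uRw by the euclidean condition, applied at v).
(A) Mp ⊃ LMp (axiom 5) characterises the euclidean frames. Every such R is euclidean — valid.
(B) p ⊃ LMp (axiom B) characterises the symmetric frames. Every such R is symmetric — valid.
(C) Lp ⊃ p is axiom T; it is valid on a frame exactly when R is reflexive. Such an R need not be reflexive, so not valid.
(D) MMp ⊃ Mp is the dual of axiom 4; it is valid on a frame exactly when R is transitive. Every such R is transitive, so valid.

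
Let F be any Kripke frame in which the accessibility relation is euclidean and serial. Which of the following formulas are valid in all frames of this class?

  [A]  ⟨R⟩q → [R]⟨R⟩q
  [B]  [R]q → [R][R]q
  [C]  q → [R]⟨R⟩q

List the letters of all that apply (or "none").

A

(A) ⟨R⟩q → [R]⟨R⟩q (axiom 5) characterises the euclidean frames. Every such R is euclidean — valid.
(B) axiom 4: valid iff R is transitive. Such an R need not be transitive — not valid.
(C) q → [R]⟨R⟩q is axiom B, which corresponds to symmetry. Such an R need not be symmetric — not valid.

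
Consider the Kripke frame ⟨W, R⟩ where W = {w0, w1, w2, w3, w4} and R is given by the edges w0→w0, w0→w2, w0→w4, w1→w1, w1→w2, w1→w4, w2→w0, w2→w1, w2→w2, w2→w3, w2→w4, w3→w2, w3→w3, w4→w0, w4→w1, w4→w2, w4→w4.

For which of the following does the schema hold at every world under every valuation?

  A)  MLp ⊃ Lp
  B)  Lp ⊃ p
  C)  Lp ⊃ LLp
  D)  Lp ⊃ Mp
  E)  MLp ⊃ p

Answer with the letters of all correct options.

B, D, E

R is reflexive: each world relates to itself.
R is symmetric: every R-edge is matched by its reverse.
R is not transitive: w0 R w2 and w2 R w1 but not w0 R w1.
R is not euclidean: w2 R w0 and w2 R w1 but not w0 R w1.
R is serial: every world has an R-successor.
(A) MLp ⊃ Lp (the dual of axiom 5) characterises the euclidean frames. R is not euclidean — not valid.
(B) axiom T: valid iff R is reflexive. R is reflexive — valid.
(C) axiom 4: valid iff R is transitive. R is not transitive — not valid.
(D) Lp ⊃ Mp is axiom D, which corresponds to seriality. R is serial — valid.
(E) the dual of axiom B: valid iff R is symmetric. R is symmetric — valid.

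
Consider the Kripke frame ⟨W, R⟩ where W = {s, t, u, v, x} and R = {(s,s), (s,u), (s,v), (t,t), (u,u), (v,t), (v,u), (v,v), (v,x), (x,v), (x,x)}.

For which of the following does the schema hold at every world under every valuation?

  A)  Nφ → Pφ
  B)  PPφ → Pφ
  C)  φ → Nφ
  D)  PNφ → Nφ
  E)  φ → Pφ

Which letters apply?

A, E

R is reflexive: each world relates to itself.
R is not transitive: s R v and v R t but not s R t.
R is not euclidean: s R u and s R s but not u R s.
R is serial: every world has an R-successor.
R is not a subset of the identity: s R u with s ≠ u.
(A) Nφ → Pφ is axiom D; it is valid on a frame exactly when R is serial. R is serial, so valid.
(B) PPφ → Pφ is the dual of axiom 4; it is valid on a frame exactly when R is transitive. R is not transitive, so not valid.
(C) φ → Nφ is equivalent to ◇p→p; it holds exactly when R ⊆ identity. Here R ⊄ identity — not valid.
(D) PNφ → Nφ is the dual of axiom 5, which corresponds to the euclidean property. R is not euclidean — not valid.
(E) φ → Pφ (the dual of axiom T) characterises the reflexive frames. R is reflexive — valid.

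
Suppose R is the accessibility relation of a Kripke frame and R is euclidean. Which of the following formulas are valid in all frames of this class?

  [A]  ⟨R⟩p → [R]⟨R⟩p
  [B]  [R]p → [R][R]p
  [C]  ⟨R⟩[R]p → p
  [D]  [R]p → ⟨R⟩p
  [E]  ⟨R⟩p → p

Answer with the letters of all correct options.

A

(A) ⟨R⟩p → [R]⟨R⟩p (axiom 5) characterises the euclidean frames. Every such R is euclidean — valid.
(B) axiom 4: valid iff R is transitive. Such an R need not be transitive — not valid.
(C) the dual of axiom B: valid iff R is symmetric. Such an R need not be symmetric — not valid.
(D) axiom D: valid iff R is serial. Such an R need not be serial — not valid.
(E) ⟨R⟩p → p is the converse of T; it holds exactly when R ⊆ identity. Such an R need not be a subset of the identity — not valid.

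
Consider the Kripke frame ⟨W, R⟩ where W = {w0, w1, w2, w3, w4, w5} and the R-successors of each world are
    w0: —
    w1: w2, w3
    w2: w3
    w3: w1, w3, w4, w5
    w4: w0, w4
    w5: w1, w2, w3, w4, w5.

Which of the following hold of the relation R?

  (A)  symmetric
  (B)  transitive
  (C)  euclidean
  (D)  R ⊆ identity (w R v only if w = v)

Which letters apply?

(A) not symmetric: w1 R w2 but not w2 R w1.
(B) not transitive: w1 R w3 and w3 R w1 but not w1 R w1.
(C) not euclidean: w1 R w3 and w1 R w2 but not w3 R w2.
(D) not ⊆ identity: w1 R w2 with w1 ≠ w2.

none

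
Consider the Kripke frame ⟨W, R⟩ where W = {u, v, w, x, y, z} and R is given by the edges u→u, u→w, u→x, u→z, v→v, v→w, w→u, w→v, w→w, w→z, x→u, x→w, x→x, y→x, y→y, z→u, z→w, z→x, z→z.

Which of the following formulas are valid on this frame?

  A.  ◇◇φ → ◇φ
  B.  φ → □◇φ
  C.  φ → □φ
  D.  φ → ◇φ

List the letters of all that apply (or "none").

D

R is reflexive: each world relates to itself.
R is not symmetric: x R w but not w R x.
R is not transitive: u R w and w R v but not u R v.
R is not a subset of the identity: u R w with u ≠ w.
(A) ◇◇φ → ◇φ (the dual of axiom 4) characterises the transitive frames. R is not transitive — not valid.
(B) axiom B: valid iff R is symmetric. R is not symmetric — not valid.
(C) φ → □φ is valid only on frames where every R-edge is a self-loop. Here R ⊄ identity — not valid.
(D) the dual of axiom T: valid iff R is reflexive. R is reflexive — valid.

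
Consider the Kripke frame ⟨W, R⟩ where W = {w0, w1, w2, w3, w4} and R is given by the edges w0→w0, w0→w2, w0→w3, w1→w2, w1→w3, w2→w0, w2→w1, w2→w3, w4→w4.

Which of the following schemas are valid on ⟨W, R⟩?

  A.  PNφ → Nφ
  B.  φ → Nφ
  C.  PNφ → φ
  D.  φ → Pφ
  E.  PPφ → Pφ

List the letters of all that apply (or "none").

R is not reflexive: not w1 R w1.
R is not symmetric: w0 R w3 but not w3 R w0.
R is not transitive: w0 R w2 and w2 R w1 but not w0 R w1.
R is not euclidean: w0 R w3 and w0 R w0 but not w3 R w0.
R is not a subset of the identity: w0 R w2 with w0 ≠ w2.
(A) PNφ → Nφ is the dual of axiom 5, which corresponds to the euclidean property. R is not euclidean — not valid.
(B) φ → Nφ is equivalent to ◇p→p; it holds exactly when R ⊆ identity. Here R ⊄ identity — not valid.
(C) the dual of axiom B: valid iff R is symmetric. R is not symmetric — not valid.
(D) φ → Pφ (the dual of axiom T) characterises the reflexive frames. R is not reflexive — not valid.
(E) PPφ → Pφ is the dual of axiom 4, which corresponds to transitivity. R is not transitive — not valid.

none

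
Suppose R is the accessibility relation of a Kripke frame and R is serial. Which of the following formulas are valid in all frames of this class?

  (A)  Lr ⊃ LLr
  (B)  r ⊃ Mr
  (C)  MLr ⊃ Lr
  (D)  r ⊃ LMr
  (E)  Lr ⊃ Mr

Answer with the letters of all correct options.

(A) Lr ⊃ LLr is axiom 4; it is valid on a frame exactly when R is transitive. Such an R need not be transitive, so not valid.
(B) r ⊃ Mr is the dual of axiom T; it is valid on a frame exactly when R is reflexive. Such an R need not be reflexive, so not valid.
(C) MLr ⊃ Lr (the dual of axiom 5) characterises the euclidean frames. Such an R need not be euclidean — not valid.
(D) axiom B: valid iff R is symmetric. Such an R need not be symmetric — not valid.
(E) Lr ⊃ Mr is axiom D; it is valid on a frame exactly when R is serial. Every such R is serial, so valid.

E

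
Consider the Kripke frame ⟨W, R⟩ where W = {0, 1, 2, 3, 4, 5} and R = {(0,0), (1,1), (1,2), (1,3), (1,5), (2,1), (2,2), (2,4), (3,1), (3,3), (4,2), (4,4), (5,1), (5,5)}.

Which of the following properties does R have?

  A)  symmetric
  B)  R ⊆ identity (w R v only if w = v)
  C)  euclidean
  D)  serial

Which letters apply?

A, D

(A) symmetric: every R-edge is matched by its reverse.
(B) not ⊆ identity: 1 R 2 with 1 ≠ 2.
(C) not euclidean: 1 R 2 and 1 R 3 but not 2 R 3.
(D) serial: every world has an R-successor.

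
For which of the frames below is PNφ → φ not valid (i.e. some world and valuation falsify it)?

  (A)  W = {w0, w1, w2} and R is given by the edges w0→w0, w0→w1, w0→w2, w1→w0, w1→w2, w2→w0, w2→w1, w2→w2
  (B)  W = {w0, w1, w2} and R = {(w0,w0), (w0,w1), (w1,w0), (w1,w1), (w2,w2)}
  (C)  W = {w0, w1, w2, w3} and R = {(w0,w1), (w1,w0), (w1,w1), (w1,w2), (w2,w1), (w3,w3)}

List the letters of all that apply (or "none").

The schema PNφ → φ is the dual of axiom B; it is valid on a frame iff R is symmetric.
(A) R is symmetric (every R-edge is matched by its reverse), so the schema is valid here.
(B) R is symmetric (every R-edge is matched by its reverse), so the schema is valid here.
(C) R is symmetric (every R-edge is matched by its reverse), so the schema is valid here.

none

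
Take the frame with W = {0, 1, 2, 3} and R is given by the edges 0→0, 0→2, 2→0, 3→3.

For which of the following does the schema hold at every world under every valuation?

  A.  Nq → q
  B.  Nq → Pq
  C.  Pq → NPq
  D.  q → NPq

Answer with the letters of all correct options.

R is not reflexive: not 1 R 1.
R is symmetric: every R-edge is matched by its reverse.
R is not euclidean: 0 R 2 and 0 R 2 but not 2 R 2.
R is not serial: 1 has no R-successor.
(A) axiom T: valid iff R is reflexive. R is not reflexive — not valid.
(B) Nq → Pq (axiom D) characterises the serial frames. R is not serial — not valid.
(C) Pq → NPq (axiom 5) characterises the euclidean frames. R is not euclidean — not valid.
(D) q → NPq (axiom B) characterises the symmetric frames. R is symmetric — valid.

D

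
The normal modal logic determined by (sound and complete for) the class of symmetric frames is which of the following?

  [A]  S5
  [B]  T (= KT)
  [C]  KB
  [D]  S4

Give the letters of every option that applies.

(A) S5 is determined by the class of reflexive, symmetric, and transitive frames.
(B) T (= KT) is determined by the class of reflexive frames.
(C) KB is determined by exactly this class.
(D) S4 is determined by the class of reflexive and transitive frames.

C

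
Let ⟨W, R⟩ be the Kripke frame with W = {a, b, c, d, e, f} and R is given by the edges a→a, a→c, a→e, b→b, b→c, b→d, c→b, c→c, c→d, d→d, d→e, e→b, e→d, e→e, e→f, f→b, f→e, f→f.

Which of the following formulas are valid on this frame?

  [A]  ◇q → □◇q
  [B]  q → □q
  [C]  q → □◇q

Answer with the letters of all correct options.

R is not symmetric: a R c but not c R a.
R is not euclidean: a R c and a R a but not c R a.
R is not a subset of the identity: a R c with a ≠ c.
(A) ◇q → □◇q is axiom 5, which corresponds to the euclidean property. R is not euclidean — not valid.
(B) q → □q is valid only on frames where every R-edge is a self-loop. Here R ⊄ identity — not valid.
(C) axiom B: valid iff R is symmetric. R is not symmetric — not valid.

none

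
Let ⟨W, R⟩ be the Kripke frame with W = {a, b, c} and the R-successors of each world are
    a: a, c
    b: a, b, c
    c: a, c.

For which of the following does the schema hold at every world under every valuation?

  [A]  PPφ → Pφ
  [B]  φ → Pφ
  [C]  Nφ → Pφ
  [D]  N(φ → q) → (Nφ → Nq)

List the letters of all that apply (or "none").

R is reflexive: each world relates to itself.
R is transitive: R is closed under composition.
R is serial: every world has an R-successor.
(A) the dual of axiom 4: valid iff R is transitive. R is transitive — valid.
(B) φ → Pφ is the dual of axiom T; it is valid on a frame exactly when R is reflexive. R is reflexive, so valid.
(C) Nφ → Pφ is axiom D, which corresponds to seriality. R is serial — valid.
(D) N(φ → q) → (Nφ → Nq) is the K axiom; it holds on all frames — valid.

A, B, C, D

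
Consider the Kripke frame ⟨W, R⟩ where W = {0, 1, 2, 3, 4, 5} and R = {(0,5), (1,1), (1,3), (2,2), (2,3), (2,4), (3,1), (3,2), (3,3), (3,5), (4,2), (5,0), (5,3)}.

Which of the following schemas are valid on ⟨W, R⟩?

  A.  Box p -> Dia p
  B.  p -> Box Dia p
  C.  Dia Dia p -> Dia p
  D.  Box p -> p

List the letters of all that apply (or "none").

R is not reflexive: not 0 R 0.
R is symmetric: every R-edge is matched by its reverse.
R is not transitive: 0 R 5 and 5 R 0 but not 0 R 0.
R is serial: every world has an R-successor.
(A) Box p -> Dia p is axiom D, which corresponds to seriality. R is serial — valid.
(B) p -> Box Dia p is axiom B, which corresponds to symmetry. R is symmetric — valid.
(C) the dual of axiom 4: valid iff R is transitive. R is not transitive — not valid.
(D) Box p -> p is axiom T; it is valid on a frame exactly when R is reflexive. R is not reflexive, so not valid.

A, B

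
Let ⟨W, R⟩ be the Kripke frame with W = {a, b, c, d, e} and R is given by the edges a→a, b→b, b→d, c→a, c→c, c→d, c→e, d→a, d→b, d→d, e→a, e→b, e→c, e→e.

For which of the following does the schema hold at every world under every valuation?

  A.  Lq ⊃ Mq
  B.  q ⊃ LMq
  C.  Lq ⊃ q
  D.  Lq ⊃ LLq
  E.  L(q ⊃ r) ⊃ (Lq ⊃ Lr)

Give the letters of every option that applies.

R is reflexive: each world relates to itself.
R is not symmetric: c R a but not a R c.
R is not transitive: b R d and d R a but not b R a.
R is serial: every world has an R-successor.
(A) Lq ⊃ Mq is axiom D, which corresponds to seriality. R is serial — valid.
(B) axiom B: valid iff R is symmetric. R is not symmetric — not valid.
(C) Lq ⊃ q is axiom T, which corresponds to reflexivity. R is reflexive — valid.
(D) Lq ⊃ LLq (axiom 4) characterises the transitive frames. R is not transitive — not valid.
(E) L(q ⊃ r) ⊃ (Lq ⊃ Lr) is the K axiom; it holds on all frames — valid.

A, C, E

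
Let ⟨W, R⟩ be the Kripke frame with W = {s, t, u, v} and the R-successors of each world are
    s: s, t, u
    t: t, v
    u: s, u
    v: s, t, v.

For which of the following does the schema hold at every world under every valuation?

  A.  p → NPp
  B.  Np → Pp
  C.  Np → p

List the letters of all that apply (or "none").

R is reflexive: each world relates to itself.
R is not symmetric: s R t but not t R s.
R is serial: every world has an R-successor.
(A) p → NPp is axiom B; it is valid on a frame exactly when R is symmetric. R is not symmetric, so not valid.
(B) Np → Pp (axiom D) characterises the serial frames. R is serial — valid.
(C) Np → p is axiom T; it is valid on a frame exactly when R is reflexive. R is reflexive, so valid.

B, C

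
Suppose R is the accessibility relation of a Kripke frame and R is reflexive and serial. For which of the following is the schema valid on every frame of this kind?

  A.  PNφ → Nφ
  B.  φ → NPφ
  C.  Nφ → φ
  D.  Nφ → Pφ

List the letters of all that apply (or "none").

C, D

(A) the dual of axiom 5: valid iff R is euclidean. Such an R need not be euclidean — not valid.
(B) φ → NPφ is axiom B; it is valid on a frame exactly when R is symmetric. Such an R need not be symmetric, so not valid.
(C) Nφ → φ is axiom T, which corresponds to reflexivity. Every such R is reflexive — valid.
(D) Nφ → Pφ (axiom D) characterises the serial frames. Every such R is serial — valid.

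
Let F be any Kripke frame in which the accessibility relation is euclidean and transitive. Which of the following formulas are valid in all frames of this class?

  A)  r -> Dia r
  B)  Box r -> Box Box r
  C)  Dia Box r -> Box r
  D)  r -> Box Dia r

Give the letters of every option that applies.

B, C

(A) the dual of axiom T: valid iff R is reflexive. Such an R need not be reflexive — not valid.
(B) axiom 4: valid iff R is transitive. Every such R is transitive — valid.
(C) Dia Box r -> Box r (the dual of axiom 5) characterises the euclidean frames. Every such R is euclidean — valid.
(D) axiom B: valid iff R is symmetric. Such an R need not be symmetric — not valid.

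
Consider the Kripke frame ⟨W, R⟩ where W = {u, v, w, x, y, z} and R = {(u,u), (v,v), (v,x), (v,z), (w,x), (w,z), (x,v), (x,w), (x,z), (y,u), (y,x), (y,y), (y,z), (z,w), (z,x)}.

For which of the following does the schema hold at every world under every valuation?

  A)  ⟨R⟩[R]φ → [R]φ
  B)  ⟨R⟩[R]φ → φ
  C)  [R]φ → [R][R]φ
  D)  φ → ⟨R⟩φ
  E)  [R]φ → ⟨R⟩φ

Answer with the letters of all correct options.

R is not reflexive: not w R w.
R is not symmetric: v R z but not z R v.
R is not transitive: v R x and x R w but not v R w.
R is not euclidean: v R z and v R v but not z R v.
R is serial: every world has an R-successor.
(A) ⟨R⟩[R]φ → [R]φ is the dual of axiom 5; it is valid on a frame exactly when R is euclidean. R is not euclidean, so not valid.
(B) ⟨R⟩[R]φ → φ (the dual of axiom B) characterises the symmetric frames. R is not symmetric — not valid.
(C) axiom 4: valid iff R is transitive. R is not transitive — not valid.
(D) φ → ⟨R⟩φ is the dual of axiom T; it is valid on a frame exactly when R is reflexive. R is not reflexive, so not valid.
(E) axiom D: valid iff R is serial. R is serial — valid.

E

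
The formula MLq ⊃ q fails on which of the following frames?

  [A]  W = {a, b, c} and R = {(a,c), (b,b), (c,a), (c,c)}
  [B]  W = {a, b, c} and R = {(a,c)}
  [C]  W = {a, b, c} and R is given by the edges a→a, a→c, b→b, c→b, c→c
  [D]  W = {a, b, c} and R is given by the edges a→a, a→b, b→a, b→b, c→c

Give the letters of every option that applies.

B, C

The schema MLq ⊃ q is the dual of axiom B; it is valid on a frame iff R is symmetric.
(A) R is symmetric (every R-edge is matched by its reverse), so the schema is valid here.
(B) R is not symmetric (a R c but not c R a), so the schema fails here.
(C) R is not symmetric (a R c but not c R a), so the schema fails here.
(D) R is symmetric (every R-edge is matched by its reverse), so the schema is valid here.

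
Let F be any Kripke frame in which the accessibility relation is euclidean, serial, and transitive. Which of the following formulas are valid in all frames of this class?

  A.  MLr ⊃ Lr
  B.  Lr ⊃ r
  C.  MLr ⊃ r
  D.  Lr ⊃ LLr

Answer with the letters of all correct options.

(A) MLr ⊃ Lr (the dual of axiom 5) characterises the euclidean frames. Every such R is euclidean — valid.
(B) axiom T: valid iff R is reflexive. Such an R need not be reflexive — not valid.
(C) the dual of axiom B: valid iff R is symmetric. Such an R need not be symmetric — not valid.
(D) axiom 4: valid iff R is transitive. Every such R is transitive — valid.

A, D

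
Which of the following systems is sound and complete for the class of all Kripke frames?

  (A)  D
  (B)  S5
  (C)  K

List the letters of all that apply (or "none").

(A) D is determined by the class of serial frames.
(B) S5 is determined by the class of reflexive, symmetric, and transitive frames.
(C) K is determined by exactly this class.

C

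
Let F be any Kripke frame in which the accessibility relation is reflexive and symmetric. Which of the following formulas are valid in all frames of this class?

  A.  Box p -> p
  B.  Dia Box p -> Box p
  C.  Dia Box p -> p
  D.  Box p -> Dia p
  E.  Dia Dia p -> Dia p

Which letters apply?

Reflexive relations are serial.
(A) Box p -> p (axiom T) characterises the reflexive frames. Every such R is reflexive — valid.
(B) Dia Box p -> Box p (the dual of axiom 5) characterises the euclidean frames. Such an R need not be euclidean — not valid.
(C) Dia Box p -> p is the dual of axiom B; it is valid on a frame exactly when R is symmetric. Every such R is symmetric, so valid.
(D) Box p -> Dia p is axiom D, which corresponds to seriality. Every such R is serial — valid.
(E) Dia Dia p -> Dia p is the dual of axiom 4, which corresponds to transitivity. Such an R need not be transitive — not valid.

A, C, D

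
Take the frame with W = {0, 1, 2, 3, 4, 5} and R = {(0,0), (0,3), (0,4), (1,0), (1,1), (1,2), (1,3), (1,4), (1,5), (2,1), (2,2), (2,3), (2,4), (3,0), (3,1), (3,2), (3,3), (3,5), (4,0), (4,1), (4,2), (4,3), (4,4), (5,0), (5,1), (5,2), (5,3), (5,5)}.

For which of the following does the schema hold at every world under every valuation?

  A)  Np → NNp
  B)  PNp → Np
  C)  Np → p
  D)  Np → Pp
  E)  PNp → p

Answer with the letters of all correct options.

C, D

R is reflexive: each world relates to itself.
R is not symmetric: 1 R 0 but not 0 R 1.
R is not transitive: 0 R 3 and 3 R 1 but not 0 R 1.
R is not euclidean: 0 R 3 and 0 R 4 but not 3 R 4.
R is serial: every world has an R-successor.
(A) Np → NNp (axiom 4) characterises the transitive frames. R is not transitive — not valid.
(B) PNp → Np is the dual of axiom 5; it is valid on a frame exactly when R is euclidean. R is not euclidean, so not valid.
(C) Np → p (axiom T) characterises the reflexive frames. R is reflexive — valid.
(D) Np → Pp is axiom D, which corresponds to seriality. R is serial — valid.
(E) PNp → p (the dual of axiom B) characterises the symmetric frames. R is not symmetric — not valid.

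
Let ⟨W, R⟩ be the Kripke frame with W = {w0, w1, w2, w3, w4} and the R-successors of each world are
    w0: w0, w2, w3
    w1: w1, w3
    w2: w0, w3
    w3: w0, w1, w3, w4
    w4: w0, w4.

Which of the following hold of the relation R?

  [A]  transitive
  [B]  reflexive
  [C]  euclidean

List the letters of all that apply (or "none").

none

(A) not transitive: w0 R w3 and w3 R w1 but not w0 R w1.
(B) not reflexive: not w2 R w2.
(C) not euclidean: w0 R w3 and w0 R w2 but not w3 R w2.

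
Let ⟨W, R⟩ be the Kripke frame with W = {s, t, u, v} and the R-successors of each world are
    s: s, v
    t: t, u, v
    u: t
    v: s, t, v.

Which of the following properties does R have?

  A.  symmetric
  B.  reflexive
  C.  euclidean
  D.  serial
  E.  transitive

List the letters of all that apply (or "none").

(A) symmetric: every R-edge is matched by its reverse.
(B) not reflexive: not u R u.
(C) not euclidean: t R u and t R v but not u R v.
(D) serial: every world has an R-successor.
(E) not transitive: s R v and v R t but not s R t.

A, D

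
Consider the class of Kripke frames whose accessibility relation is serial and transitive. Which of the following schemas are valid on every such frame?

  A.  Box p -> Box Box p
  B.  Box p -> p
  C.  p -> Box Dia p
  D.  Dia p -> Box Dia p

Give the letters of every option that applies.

(A) Box p -> Box Box p is axiom 4, which corresponds to transitivity. Every such R is transitive — valid.
(B) axiom T: valid iff R is reflexive. Such an R need not be reflexive — not valid.
(C) p -> Box Dia p is axiom B; it is valid on a frame exactly when R is symmetric. Such an R need not be symmetric, so not valid.
(D) Dia p -> Box Dia p is axiom 5, which corresponds to the euclidean property. Such an R need not be euclidean — not valid.

A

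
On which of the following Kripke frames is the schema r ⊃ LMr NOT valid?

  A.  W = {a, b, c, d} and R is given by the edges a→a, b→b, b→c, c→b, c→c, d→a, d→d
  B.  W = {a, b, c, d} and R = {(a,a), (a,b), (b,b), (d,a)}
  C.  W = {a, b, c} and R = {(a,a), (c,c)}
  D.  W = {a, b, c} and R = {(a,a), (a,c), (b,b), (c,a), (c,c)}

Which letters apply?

A, B

The schema r ⊃ LMr is axiom B; it is valid on a frame iff R is symmetric.
(A) R is not symmetric (d R a but not a R d), so the schema fails here.
(B) R is not symmetric (a R b but not b R a), so the schema fails here.
(C) R is symmetric (every R-edge is matched by its reverse), so the schema is valid here.
(D) R is symmetric (every R-edge is matched by its reverse), so the schema is valid here.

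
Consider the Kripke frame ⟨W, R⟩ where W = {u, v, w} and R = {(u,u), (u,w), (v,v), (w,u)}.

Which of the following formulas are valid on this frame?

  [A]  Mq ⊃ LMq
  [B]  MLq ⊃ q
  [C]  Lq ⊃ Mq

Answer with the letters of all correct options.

R is symmetric: every R-edge is matched by its reverse.
R is not euclidean: u R w and u R w but not w R w.
R is serial: every world has an R-successor.
(A) Mq ⊃ LMq is axiom 5; it is valid on a frame exactly when R is euclidean. R is not euclidean, so not valid.
(B) MLq ⊃ q is the dual of axiom B, which corresponds to symmetry. R is symmetric — valid.
(C) Lq ⊃ Mq (axiom D) characterises the serial frames. R is serial — valid.

B, C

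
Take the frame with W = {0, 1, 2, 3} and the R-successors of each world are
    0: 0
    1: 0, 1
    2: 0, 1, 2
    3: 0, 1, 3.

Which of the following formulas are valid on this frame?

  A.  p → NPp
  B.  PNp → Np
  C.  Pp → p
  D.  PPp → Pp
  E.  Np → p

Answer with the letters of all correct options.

D, E

R is reflexive: each world relates to itself.
R is not symmetric: 1 R 0 but not 0 R 1.
R is transitive: R is closed under composition.
R is not euclidean: 1 R 0 and 1 R 1 but not 0 R 1.
R is not a subset of the identity: 1 R 0 with 1 ≠ 0.
(A) p → NPp is axiom B; it is valid on a frame exactly when R is symmetric. R is not symmetric, so not valid.
(B) PNp → Np is the dual of axiom 5; it is valid on a frame exactly when R is euclidean. R is not euclidean, so not valid.
(C) Pp → p is valid only on frames where every R-edge is a self-loop. Here R ⊄ identity — not valid.
(D) PPp → Pp is the dual of axiom 4; it is valid on a frame exactly when R is transitive. R is transitive, so valid.
(E) Np → p is axiom T; it is valid on a frame exactly when R is reflexive. R is reflexive, so valid.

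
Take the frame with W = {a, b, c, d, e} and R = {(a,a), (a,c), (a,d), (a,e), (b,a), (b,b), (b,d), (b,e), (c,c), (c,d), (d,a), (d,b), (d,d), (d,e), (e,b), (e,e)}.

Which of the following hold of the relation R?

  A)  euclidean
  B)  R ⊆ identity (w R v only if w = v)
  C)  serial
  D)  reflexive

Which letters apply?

C, D

(A) not euclidean: a R c and a R a but not c R a.
(B) not ⊆ identity: a R c with a ≠ c.
(C) serial: every world has an R-successor.
(D) reflexive: each world relates to itself.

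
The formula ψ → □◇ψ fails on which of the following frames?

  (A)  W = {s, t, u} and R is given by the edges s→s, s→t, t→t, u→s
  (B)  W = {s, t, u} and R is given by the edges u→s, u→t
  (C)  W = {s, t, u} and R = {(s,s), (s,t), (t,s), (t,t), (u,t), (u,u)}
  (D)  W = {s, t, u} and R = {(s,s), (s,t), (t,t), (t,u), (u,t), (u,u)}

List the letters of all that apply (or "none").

The schema ψ → □◇ψ is axiom B; it is valid on a frame iff R is symmetric.
(A) R is not symmetric (s R t but not t R s), so the schema fails here.
(B) R is not symmetric (u R s but not s R u), so the schema fails here.
(C) R is not symmetric (u R t but not t R u), so the schema fails here.
(D) R is not symmetric (s R t but not t R s), so the schema fails here.

A, B, C, D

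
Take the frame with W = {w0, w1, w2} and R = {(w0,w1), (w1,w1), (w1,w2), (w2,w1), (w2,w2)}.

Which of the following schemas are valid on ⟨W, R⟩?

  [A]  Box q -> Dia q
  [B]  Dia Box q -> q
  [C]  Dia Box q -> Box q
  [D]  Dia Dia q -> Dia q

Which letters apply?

A, C

R is not symmetric: w0 R w1 but not w1 R w0.
R is not transitive: w0 R w1 and w1 R w2 but not w0 R w2.
R is euclidean: any two R-successors of the same world are R-related.
R is serial: every world has an R-successor.
(A) axiom D: valid iff R is serial. R is serial — valid.
(B) Dia Box q -> q is the dual of axiom B; it is valid on a frame exactly when R is symmetric. R is not symmetric, so not valid.
(C) Dia Box q -> Box q is the dual of axiom 5; it is valid on a frame exactly when R is euclidean. R is euclidean, so valid.
(D) Dia Dia q -> Dia q is the dual of axiom 4; it is valid on a frame exactly when R is transitive. R is not transitive, so not valid.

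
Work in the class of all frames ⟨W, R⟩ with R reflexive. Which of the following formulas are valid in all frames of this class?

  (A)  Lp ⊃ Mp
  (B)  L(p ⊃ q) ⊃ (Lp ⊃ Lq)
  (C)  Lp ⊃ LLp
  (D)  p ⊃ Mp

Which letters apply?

A reflexive relation is serial.
(A) axiom D: valid iff R is serial. Every such R is serial — valid.
(B) L(p ⊃ q) ⊃ (Lp ⊃ Lq) is the K axiom; it holds on all frames — valid.
(C) Lp ⊃ LLp is axiom 4; it is valid on a frame exactly when R is transitive. Such an R need not be transitive, so not valid.
(D) p ⊃ Mp is the dual of axiom T; it is valid on a frame exactly when R is reflexive. Every such R is reflexive, so valid.

A, B, D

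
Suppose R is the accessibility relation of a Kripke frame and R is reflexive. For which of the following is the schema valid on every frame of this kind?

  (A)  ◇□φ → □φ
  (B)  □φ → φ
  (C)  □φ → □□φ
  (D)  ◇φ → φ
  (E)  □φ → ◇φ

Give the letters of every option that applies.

B, E

A reflexive relation is serial.
(A) ◇□φ → □φ is the dual of axiom 5, which corresponds to the euclidean property. Such an R need not be euclidean — not valid.
(B) □φ → φ is axiom T; it is valid on a frame exactly when R is reflexive. Every such R is reflexive, so valid.
(C) □φ → □□φ (axiom 4) characterises the transitive frames. Such an R need not be transitive — not valid.
(D) ◇φ → φ is the converse of T; it holds exactly when R ⊆ identity. Such an R need not be a subset of the identity — not valid.
(E) □φ → ◇φ is axiom D; it is valid on a frame exactly when R is serial. Every such R is serial, so valid.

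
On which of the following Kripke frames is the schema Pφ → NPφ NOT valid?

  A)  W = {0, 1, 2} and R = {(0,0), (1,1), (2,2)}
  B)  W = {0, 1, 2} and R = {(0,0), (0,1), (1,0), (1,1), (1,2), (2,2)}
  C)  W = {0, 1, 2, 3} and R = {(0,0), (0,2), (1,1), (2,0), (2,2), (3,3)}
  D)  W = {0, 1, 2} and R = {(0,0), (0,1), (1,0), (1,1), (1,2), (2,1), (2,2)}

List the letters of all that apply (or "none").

The schema Pφ → NPφ is axiom 5; it is valid on a frame iff R is euclidean.
(A) R is euclidean (any two R-successors of the same world are R-related), so the schema is valid here.
(B) R is not euclidean (1 R 0 and 1 R 2 but not 0 R 2), so the schema fails here.
(C) R is euclidean (any two R-successors of the same world are R-related), so the schema is valid here.
(D) R is not euclidean (1 R 0 and 1 R 2 but not 0 R 2), so the schema fails here.

B, D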